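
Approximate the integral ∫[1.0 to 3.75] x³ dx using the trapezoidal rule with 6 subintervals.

f(x) = x³
a = 1.0, b = 3.75, n = 6
h = (b - a)/n = 0.458333

Trapezoidal rule: (h/2)[f(x₀) + 2f(x₁) + 2f(x₂) + ... + f(xₙ)]

x_0 = 1.0000, f(x_0) = 1.000000, coefficient = 1
x_1 = 1.4583, f(x_1) = 3.101490, coefficient = 2
x_2 = 1.9167, f(x_2) = 7.041088, coefficient = 2
x_3 = 2.3750, f(x_3) = 13.396484, coefficient = 2
x_4 = 2.8333, f(x_4) = 22.745370, coefficient = 2
x_5 = 3.2917, f(x_5) = 35.665437, coefficient = 2
x_6 = 3.7500, f(x_6) = 52.734375, coefficient = 1

I ≈ (0.458333/2) × 217.634115 = 49.874485
Exact value: 49.188477
Error: 0.686008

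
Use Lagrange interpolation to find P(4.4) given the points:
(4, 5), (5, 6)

Lagrange interpolation formula:
P(x) = Σ yᵢ × Lᵢ(x)
where Lᵢ(x) = Π_{j≠i} (x - xⱼ)/(xᵢ - xⱼ)

L_0(4.4) = (4.4 - 5)/(4 - 5) = 0.600000
L_1(4.4) = (4.4 - 4)/(5 - 4) = 0.400000

P(4.4) = 5×L_0(4.4) + 6×L_1(4.4)
P(4.4) = 5.400000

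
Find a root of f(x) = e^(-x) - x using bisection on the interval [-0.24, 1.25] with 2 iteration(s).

f(x) = e^(-x) - x
Initial interval: [-0.24, 1.25]

Iteration 1:
  c_1 = (-0.240000 + 1.250000)/2 = 0.505000
  f(c_1) = f(0.505000) = 0.098506
  f(a) × f(c) ≥ 0, new interval: [0.505000, 1.250000]
Iteration 2:
  c_2 = (0.505000 + 1.250000)/2 = 0.877500
  f(c_2) = f(0.877500) = -0.461679
  f(a) × f(c) < 0, new interval: [0.505000, 0.877500]

After 2 iteration(s), the approximation is c_2 = 0.877500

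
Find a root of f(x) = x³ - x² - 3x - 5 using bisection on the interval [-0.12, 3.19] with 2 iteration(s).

f(x) = x³ - x² - 3x - 5
Initial interval: [-0.12, 3.19]

Iteration 1:
  c_1 = (-0.120000 + 3.190000)/2 = 1.535000
  f(c_1) = f(1.535000) = -8.344420
  f(a) × f(c) ≥ 0, new interval: [1.535000, 3.190000]
Iteration 2:
  c_2 = (1.535000 + 3.190000)/2 = 2.362500
  f(c_2) = f(2.362500) = -4.482834
  f(a) × f(c) ≥ 0, new interval: [2.362500, 3.190000]

After 2 iteration(s), the approximation is c_2 = 2.362500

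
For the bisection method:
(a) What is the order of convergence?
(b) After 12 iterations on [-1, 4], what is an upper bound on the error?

(a) Bisection has linear (order 1) convergence; the error is halved each step.

(b) Error bound = (b-a)/2^n = (4 - (-1))/2^{12}
    = 5/2^{12}

(a) 1 (linear); (b) error ≤ 1.22e-03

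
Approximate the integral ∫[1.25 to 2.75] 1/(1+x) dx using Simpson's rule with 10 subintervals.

f(x) = 1/(1+x)
a = 1.25, b = 2.75, n = 10
h = (b - a)/n = 0.150000

Simpson's rule: (h/3)[f(x₀) + 4f(x₁) + 2f(x₂) + ... + f(xₙ)]

x_0 = 1.2500, f(x_0) = 0.444444, coefficient = 1
x_1 = 1.4000, f(x_1) = 0.416667, coefficient = 4
x_2 = 1.5500, f(x_2) = 0.392157, coefficient = 2
x_3 = 1.7000, f(x_3) = 0.370370, coefficient = 4
x_4 = 1.8500, f(x_4) = 0.350877, coefficient = 2
x_5 = 2.0000, f(x_5) = 0.333333, coefficient = 4
x_6 = 2.1500, f(x_6) = 0.317460, coefficient = 2
x_7 = 2.3000, f(x_7) = 0.303030, coefficient = 4
x_8 = 2.4500, f(x_8) = 0.289855, coefficient = 2
x_9 = 2.6000, f(x_9) = 0.277778, coefficient = 4
x_10 = 2.7500, f(x_10) = 0.266667, coefficient = 1

I ≈ (0.150000/3) × 10.216524 = 0.510826
Exact value: 0.510826
Error: 0.000001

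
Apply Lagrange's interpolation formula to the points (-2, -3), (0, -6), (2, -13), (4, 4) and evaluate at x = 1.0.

Lagrange interpolation formula:
P(x) = Σ yᵢ × Lᵢ(x)
where Lᵢ(x) = Π_{j≠i} (x - xⱼ)/(xᵢ - xⱼ)

L_0(1.0) = (1.0 - 0)/(-2 - 0) × (1.0 - 2)/(-2 - 2) × (1.0 - 4)/(-2 - 4) = -0.062500
L_1(1.0) = (1.0 - (-2))/(0 - (-2)) × (1.0 - 2)/(0 - 2) × (1.0 - 4)/(0 - 4) = 0.562500
L_2(1.0) = (1.0 - (-2))/(2 - (-2)) × (1.0 - 0)/(2 - 0) × (1.0 - 4)/(2 - 4) = 0.562500
L_3(1.0) = (1.0 - (-2))/(4 - (-2)) × (1.0 - 0)/(4 - 0) × (1.0 - 2)/(4 - 2) = -0.062500

P(1.0) = (-3)×L_0(1.0) + (-6)×L_1(1.0) + (-13)×L_2(1.0) + 4×L_3(1.0)
P(1.0) = -10.750000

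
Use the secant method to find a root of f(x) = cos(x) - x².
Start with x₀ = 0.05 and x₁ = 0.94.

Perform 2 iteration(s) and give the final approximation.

f(x) = cos(x) - x²
x₀ = 0.05, x₁ = 0.94

Secant formula: x_{n+1} = x_n - f(x_n)(x_n - x_{n-1})/(f(x_n) - f(x_{n-1}))

Iteration 1:
  f(0.050000) = 0.996250
  f(0.940000) = -0.293812
  x_2 = 0.940000 - (-0.293812)×(0.940000 - 0.050000)/(-0.293812 - 0.996250)
       = 0.737302
Iteration 2:
  f(0.940000) = -0.293812
  f(0.737302) = 0.196670
  x_3 = 0.737302 - 0.196670×(0.737302 - 0.940000)/(0.196670 - (-0.293812))
       = 0.818579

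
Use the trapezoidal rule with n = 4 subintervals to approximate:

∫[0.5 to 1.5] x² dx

f(x) = x²
a = 0.5, b = 1.5, n = 4
h = (b - a)/n = 0.250000

Trapezoidal rule: (h/2)[f(x₀) + 2f(x₁) + 2f(x₂) + ... + f(xₙ)]

x_0 = 0.5000, f(x_0) = 0.250000, coefficient = 1
x_1 = 0.7500, f(x_1) = 0.562500, coefficient = 2
x_2 = 1.0000, f(x_2) = 1.000000, coefficient = 2
x_3 = 1.2500, f(x_3) = 1.562500, coefficient = 2
x_4 = 1.5000, f(x_4) = 2.250000, coefficient = 1

I ≈ (0.250000/2) × 8.750000 = 1.093750
Exact value: 1.083333
Error: 0.010417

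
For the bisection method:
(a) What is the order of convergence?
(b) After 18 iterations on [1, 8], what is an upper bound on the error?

(a) Bisection has linear (order 1) convergence; the error is halved each step.

(b) Error bound = (b-a)/2^n = (8 - 1)/2^{18}
    = 7/2^{18}

(a) 1 (linear); (b) error ≤ 2.67e-05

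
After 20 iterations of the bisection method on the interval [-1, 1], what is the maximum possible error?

Bisection error bound: |error| ≤ (b-a)/2^n
|error| ≤ (1 - (-1))/2^20 = 2/2^20
|error| ≤ 0.0000019073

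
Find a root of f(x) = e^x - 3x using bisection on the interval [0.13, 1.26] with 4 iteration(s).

f(x) = e^x - 3x
Initial interval: [0.13, 1.26]

Iteration 1:
  c_1 = (0.130000 + 1.260000)/2 = 0.695000
  f(c_1) = f(0.695000) = -0.081291
  f(a) × f(c) < 0, new interval: [0.130000, 0.695000]
Iteration 2:
  c_2 = (0.130000 + 0.695000)/2 = 0.412500
  f(c_2) = f(0.412500) = 0.273090
  f(a) × f(c) ≥ 0, new interval: [0.412500, 0.695000]
Iteration 3:
  c_3 = (0.412500 + 0.695000)/2 = 0.553750
  f(c_3) = f(0.553750) = 0.078515
  f(a) × f(c) ≥ 0, new interval: [0.553750, 0.695000]
Iteration 4:
  c_4 = (0.553750 + 0.695000)/2 = 0.624375
  f(c_4) = f(0.624375) = -0.006046
  f(a) × f(c) < 0, new interval: [0.553750, 0.624375]

After 4 iteration(s), the approximation is c_4 = 0.624375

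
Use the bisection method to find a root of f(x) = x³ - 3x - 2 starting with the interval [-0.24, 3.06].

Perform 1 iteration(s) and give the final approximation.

f(x) = x³ - 3x - 2
Initial interval: [-0.24, 3.06]

Iteration 1:
  c_1 = (-0.240000 + 3.060000)/2 = 1.410000
  f(c_1) = f(1.410000) = -3.426779
  f(a) × f(c) ≥ 0, new interval: [1.410000, 3.060000]

After 1 iteration(s), the approximation is c_1 = 1.410000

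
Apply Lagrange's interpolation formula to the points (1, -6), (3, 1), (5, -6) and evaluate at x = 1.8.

Lagrange interpolation formula:
P(x) = Σ yᵢ × Lᵢ(x)
where Lᵢ(x) = Π_{j≠i} (x - xⱼ)/(xᵢ - xⱼ)

L_0(1.8) = (1.8 - 3)/(1 - 3) × (1.8 - 5)/(1 - 5) = 0.480000
L_1(1.8) = (1.8 - 1)/(3 - 1) × (1.8 - 5)/(3 - 5) = 0.640000
L_2(1.8) = (1.8 - 1)/(5 - 1) × (1.8 - 3)/(5 - 3) = -0.120000

P(1.8) = (-6)×L_0(1.8) + 1×L_1(1.8) + (-6)×L_2(1.8)
P(1.8) = -1.520000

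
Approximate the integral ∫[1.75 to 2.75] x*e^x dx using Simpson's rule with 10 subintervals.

f(x) = x*e^x
a = 1.75, b = 2.75, n = 10
h = (b - a)/n = 0.100000

Simpson's rule: (h/3)[f(x₀) + 4f(x₁) + 2f(x₂) + ... + f(xₙ)]

x_0 = 1.7500, f(x_0) = 10.070555, coefficient = 1
x_1 = 1.8500, f(x_1) = 11.765666, coefficient = 4
x_2 = 1.9500, f(x_2) = 13.705941, coefficient = 2
x_3 = 2.0500, f(x_3) = 15.924197, coefficient = 4
x_4 = 2.1500, f(x_4) = 18.457446, coefficient = 2
x_5 = 2.2500, f(x_5) = 21.347406, coefficient = 4
x_6 = 2.3500, f(x_6) = 24.641089, coefficient = 2
x_7 = 2.4500, f(x_7) = 28.391449, coefficient = 4
x_8 = 2.5500, f(x_8) = 32.658115, coefficient = 2
x_9 = 2.6500, f(x_9) = 37.508202, coefficient = 4
x_10 = 2.7500, f(x_10) = 43.017238, coefficient = 1

I ≈ (0.100000/3) × 691.760656 = 23.058689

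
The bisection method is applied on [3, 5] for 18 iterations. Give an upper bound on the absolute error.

Bisection error bound: |error| ≤ (b-a)/2^n
|error| ≤ (5 - 3)/2^18 = 2/2^18
|error| ≤ 0.0000076294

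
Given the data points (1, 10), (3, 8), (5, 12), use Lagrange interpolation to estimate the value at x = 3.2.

Lagrange interpolation formula:
P(x) = Σ yᵢ × Lᵢ(x)
where Lᵢ(x) = Π_{j≠i} (x - xⱼ)/(xᵢ - xⱼ)

L_0(3.2) = (3.2 - 3)/(1 - 3) × (3.2 - 5)/(1 - 5) = -0.045000
L_1(3.2) = (3.2 - 1)/(3 - 1) × (3.2 - 5)/(3 - 5) = 0.990000
L_2(3.2) = (3.2 - 1)/(5 - 1) × (3.2 - 3)/(5 - 3) = 0.055000

P(3.2) = 10×L_0(3.2) + 8×L_1(3.2) + 12×L_2(3.2)
P(3.2) = 8.130000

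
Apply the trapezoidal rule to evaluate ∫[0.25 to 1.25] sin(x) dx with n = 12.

f(x) = sin(x)
a = 0.25, b = 1.25, n = 12
h = (b - a)/n = 0.083333

Trapezoidal rule: (h/2)[f(x₀) + 2f(x₁) + 2f(x₂) + ... + f(xₙ)]

x_0 = 0.2500, f(x_0) = 0.247404, coefficient = 1
x_1 = 0.3333, f(x_1) = 0.327195, coefficient = 2
x_2 = 0.4167, f(x_2) = 0.404715, coefficient = 2
x_3 = 0.5000, f(x_3) = 0.479426, coefficient = 2
x_4 = 0.5833, f(x_4) = 0.550809, coefficient = 2
x_5 = 0.6667, f(x_5) = 0.618370, coefficient = 2
x_6 = 0.7500, f(x_6) = 0.681639, coefficient = 2
x_7 = 0.8333, f(x_7) = 0.740177, coefficient = 2
x_8 = 0.9167, f(x_8) = 0.793578, coefficient = 2
x_9 = 1.0000, f(x_9) = 0.841471, coefficient = 2
x_10 = 1.0833, f(x_10) = 0.883524, coefficient = 2
x_11 = 1.1667, f(x_11) = 0.919445, coefficient = 2
x_12 = 1.2500, f(x_12) = 0.948985, coefficient = 1

I ≈ (0.083333/2) × 15.677083 = 0.653212
Exact value: 0.653590
Error: 0.000378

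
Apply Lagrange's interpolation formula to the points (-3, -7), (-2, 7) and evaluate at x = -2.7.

Lagrange interpolation formula:
P(x) = Σ yᵢ × Lᵢ(x)
where Lᵢ(x) = Π_{j≠i} (x - xⱼ)/(xᵢ - xⱼ)

L_0(-2.7) = (-2.7 - (-2))/(-3 - (-2)) = 0.700000
L_1(-2.7) = (-2.7 - (-3))/(-2 - (-3)) = 0.300000

P(-2.7) = (-7)×L_0(-2.7) + 7×L_1(-2.7)
P(-2.7) = -2.800000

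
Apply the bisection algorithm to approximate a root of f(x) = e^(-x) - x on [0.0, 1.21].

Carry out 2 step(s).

f(x) = e^(-x) - x
Initial interval: [0.0, 1.21]

Iteration 1:
  c_1 = (0.000000 + 1.210000)/2 = 0.605000
  f(c_1) = f(0.605000) = -0.058926
  f(a) × f(c) < 0, new interval: [0.000000, 0.605000]
Iteration 2:
  c_2 = (0.000000 + 0.605000)/2 = 0.302500
  f(c_2) = f(0.302500) = 0.436468
  f(a) × f(c) ≥ 0, new interval: [0.302500, 0.605000]

After 2 iteration(s), the approximation is c_2 = 0.302500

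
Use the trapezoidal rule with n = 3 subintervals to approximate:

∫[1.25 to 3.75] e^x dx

f(x) = e^x
a = 1.25, b = 3.75, n = 3
h = (b - a)/n = 0.833333

Trapezoidal rule: (h/2)[f(x₀) + 2f(x₁) + 2f(x₂) + ... + f(xₙ)]

x_0 = 1.2500, f(x_0) = 3.490343, coefficient = 1
x_1 = 2.0833, f(x_1) = 8.031195, coefficient = 2
x_2 = 2.9167, f(x_2) = 18.479586, coefficient = 2
x_3 = 3.7500, f(x_3) = 42.521082, coefficient = 1

I ≈ (0.833333/2) × 99.032987 = 41.263745
Exact value: 39.030739
Error: 2.233006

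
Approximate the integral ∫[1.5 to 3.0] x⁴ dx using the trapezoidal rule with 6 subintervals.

f(x) = x⁴
a = 1.5, b = 3.0, n = 6
h = (b - a)/n = 0.250000

Trapezoidal rule: (h/2)[f(x₀) + 2f(x₁) + 2f(x₂) + ... + f(xₙ)]

x_0 = 1.5000, f(x_0) = 5.062500, coefficient = 1
x_1 = 1.7500, f(x_1) = 9.378906, coefficient = 2
x_2 = 2.0000, f(x_2) = 16.000000, coefficient = 2
x_3 = 2.2500, f(x_3) = 25.628906, coefficient = 2
x_4 = 2.5000, f(x_4) = 39.062500, coefficient = 2
x_5 = 2.7500, f(x_5) = 57.191406, coefficient = 2
x_6 = 3.0000, f(x_6) = 81.000000, coefficient = 1

I ≈ (0.250000/2) × 380.585938 = 47.573242
Exact value: 47.081250
Error: 0.491992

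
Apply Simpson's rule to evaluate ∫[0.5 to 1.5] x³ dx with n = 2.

f(x) = x³
a = 0.5, b = 1.5, n = 2
h = (b - a)/n = 0.500000

Simpson's rule: (h/3)[f(x₀) + 4f(x₁) + 2f(x₂) + ... + f(xₙ)]

x_0 = 0.5000, f(x_0) = 0.125000, coefficient = 1
x_1 = 1.0000, f(x_1) = 1.000000, coefficient = 4
x_2 = 1.5000, f(x_2) = 3.375000, coefficient = 1

I ≈ (0.500000/3) × 7.500000 = 1.250000
Exact value: 1.250000
Error: 0.000000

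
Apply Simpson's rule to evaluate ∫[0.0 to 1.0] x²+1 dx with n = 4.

f(x) = x²+1
a = 0.0, b = 1.0, n = 4
h = (b - a)/n = 0.250000

Simpson's rule: (h/3)[f(x₀) + 4f(x₁) + 2f(x₂) + ... + f(xₙ)]

x_0 = 0.0000, f(x_0) = 1.000000, coefficient = 1
x_1 = 0.2500, f(x_1) = 1.062500, coefficient = 4
x_2 = 0.5000, f(x_2) = 1.250000, coefficient = 2
x_3 = 0.7500, f(x_3) = 1.562500, coefficient = 4
x_4 = 1.0000, f(x_4) = 2.000000, coefficient = 1

I ≈ (0.250000/3) × 16.000000 = 1.333333
Exact value: 1.333333
Error: 0.000000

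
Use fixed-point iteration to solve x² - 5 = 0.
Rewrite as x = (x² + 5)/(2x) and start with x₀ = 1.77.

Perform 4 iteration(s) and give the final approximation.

Equation: x² - 5 = 0
Fixed-point form: x = (x² + 5)/(2x)
x₀ = 1.77

x_1 = g(1.770000) = 2.297429
x_2 = g(2.297429) = 2.236887
x_3 = g(2.236887) = 2.236068
x_4 = g(2.236068) = 2.236068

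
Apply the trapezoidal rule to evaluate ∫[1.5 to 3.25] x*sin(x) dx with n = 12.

f(x) = x*sin(x)
a = 1.5, b = 3.25, n = 12
h = (b - a)/n = 0.145833

Trapezoidal rule: (h/2)[f(x₀) + 2f(x₁) + 2f(x₂) + ... + f(xₙ)]

x_0 = 1.5000, f(x_0) = 1.496242, coefficient = 1
x_1 = 1.6458, f(x_1) = 1.641202, coefficient = 2
x_2 = 1.7917, f(x_2) = 1.748142, coefficient = 2
x_3 = 1.9375, f(x_3) = 1.808684, coefficient = 2
x_4 = 2.0833, f(x_4) = 1.815632, coefficient = 2
x_5 = 2.2292, f(x_5) = 1.763249, coefficient = 2
x_6 = 2.3750, f(x_6) = 1.647502, coefficient = 2
x_7 = 2.5208, f(x_7) = 1.466250, coefficient = 2
x_8 = 2.6667, f(x_8) = 1.219394, coefficient = 2
x_9 = 2.8125, f(x_9) = 0.908956, coefficient = 2
x_10 = 2.9583, f(x_10) = 0.539113, coefficient = 2
x_11 = 3.1042, f(x_11) = 0.116149, coefficient = 2
x_12 = 3.2500, f(x_12) = -0.351634, coefficient = 1

I ≈ (0.145833/2) × 30.493155 = 2.223459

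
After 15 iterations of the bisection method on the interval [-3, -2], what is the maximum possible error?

Bisection error bound: |error| ≤ (b-a)/2^n
|error| ≤ (-2 - (-3))/2^15 = 1/2^15
|error| ≤ 0.0000305176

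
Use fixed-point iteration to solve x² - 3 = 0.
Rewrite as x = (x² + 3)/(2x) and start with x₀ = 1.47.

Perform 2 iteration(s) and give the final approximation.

Equation: x² - 3 = 0
Fixed-point form: x = (x² + 3)/(2x)
x₀ = 1.47

x_1 = g(1.470000) = 1.755408
x_2 = g(1.755408) = 1.732206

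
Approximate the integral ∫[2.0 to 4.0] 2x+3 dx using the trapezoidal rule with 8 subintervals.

f(x) = 2x+3
a = 2.0, b = 4.0, n = 8
h = (b - a)/n = 0.250000

Trapezoidal rule: (h/2)[f(x₀) + 2f(x₁) + 2f(x₂) + ... + f(xₙ)]

x_0 = 2.0000, f(x_0) = 7.000000, coefficient = 1
x_1 = 2.2500, f(x_1) = 7.500000, coefficient = 2
x_2 = 2.5000, f(x_2) = 8.000000, coefficient = 2
x_3 = 2.7500, f(x_3) = 8.500000, coefficient = 2
x_4 = 3.0000, f(x_4) = 9.000000, coefficient = 2
x_5 = 3.2500, f(x_5) = 9.500000, coefficient = 2
x_6 = 3.5000, f(x_6) = 10.000000, coefficient = 2
x_7 = 3.7500, f(x_7) = 10.500000, coefficient = 2
x_8 = 4.0000, f(x_8) = 11.000000, coefficient = 1

I ≈ (0.250000/2) × 144.000000 = 18.000000
Exact value: 18.000000
Error: 0.000000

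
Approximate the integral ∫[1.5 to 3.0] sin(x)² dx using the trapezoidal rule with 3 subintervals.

f(x) = sin(x)²
a = 1.5, b = 3.0, n = 3
h = (b - a)/n = 0.500000

Trapezoidal rule: (h/2)[f(x₀) + 2f(x₁) + 2f(x₂) + ... + f(xₙ)]

x_0 = 1.5000, f(x_0) = 0.994996, coefficient = 1
x_1 = 2.0000, f(x_1) = 0.826822, coefficient = 2
x_2 = 2.5000, f(x_2) = 0.358169, coefficient = 2
x_3 = 3.0000, f(x_3) = 0.019915, coefficient = 1

I ≈ (0.500000/2) × 3.384893 = 0.846223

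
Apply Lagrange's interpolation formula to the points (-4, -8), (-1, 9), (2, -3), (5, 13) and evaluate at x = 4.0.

Lagrange interpolation formula:
P(x) = Σ yᵢ × Lᵢ(x)
where Lᵢ(x) = Π_{j≠i} (x - xⱼ)/(xᵢ - xⱼ)

L_0(4.0) = (4.0 - (-1))/(-4 - (-1)) × (4.0 - 2)/(-4 - 2) × (4.0 - 5)/(-4 - 5) = 0.061728
L_1(4.0) = (4.0 - (-4))/(-1 - (-4)) × (4.0 - 2)/(-1 - 2) × (4.0 - 5)/(-1 - 5) = -0.296296
L_2(4.0) = (4.0 - (-4))/(2 - (-4)) × (4.0 - (-1))/(2 - (-1)) × (4.0 - 5)/(2 - 5) = 0.740741
L_3(4.0) = (4.0 - (-4))/(5 - (-4)) × (4.0 - (-1))/(5 - (-1)) × (4.0 - 2)/(5 - 2) = 0.493827

P(4.0) = (-8)×L_0(4.0) + 9×L_1(4.0) + (-3)×L_2(4.0) + 13×L_3(4.0)
P(4.0) = 1.037037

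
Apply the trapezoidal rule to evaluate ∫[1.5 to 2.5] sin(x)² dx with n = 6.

f(x) = sin(x)²
a = 1.5, b = 2.5, n = 6
h = (b - a)/n = 0.166667

Trapezoidal rule: (h/2)[f(x₀) + 2f(x₁) + 2f(x₂) + ... + f(xₙ)]

x_0 = 1.5000, f(x_0) = 0.994996, coefficient = 1
x_1 = 1.6667, f(x_1) = 0.990837, coefficient = 2
x_2 = 1.8333, f(x_2) = 0.932643, coefficient = 2
x_3 = 2.0000, f(x_3) = 0.826822, coefficient = 2
x_4 = 2.1667, f(x_4) = 0.685022, coefficient = 2
x_5 = 2.3333, f(x_5) = 0.522853, coefficient = 2
x_6 = 2.5000, f(x_6) = 0.358169, coefficient = 1

I ≈ (0.166667/2) × 9.269519 = 0.772460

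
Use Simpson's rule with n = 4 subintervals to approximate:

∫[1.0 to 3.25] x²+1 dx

f(x) = x²+1
a = 1.0, b = 3.25, n = 4
h = (b - a)/n = 0.562500

Simpson's rule: (h/3)[f(x₀) + 4f(x₁) + 2f(x₂) + ... + f(xₙ)]

x_0 = 1.0000, f(x_0) = 2.000000, coefficient = 1
x_1 = 1.5625, f(x_1) = 3.441406, coefficient = 4
x_2 = 2.1250, f(x_2) = 5.515625, coefficient = 2
x_3 = 2.6875, f(x_3) = 8.222656, coefficient = 4
x_4 = 3.2500, f(x_4) = 11.562500, coefficient = 1

I ≈ (0.562500/3) × 71.250000 = 13.359375
Exact value: 13.359375
Error: 0.000000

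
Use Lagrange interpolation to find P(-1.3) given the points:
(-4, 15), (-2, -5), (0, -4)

Lagrange interpolation formula:
P(x) = Σ yᵢ × Lᵢ(x)
where Lᵢ(x) = Π_{j≠i} (x - xⱼ)/(xᵢ - xⱼ)

L_0(-1.3) = (-1.3 - (-2))/(-4 - (-2)) × (-1.3 - 0)/(-4 - 0) = -0.113750
L_1(-1.3) = (-1.3 - (-4))/(-2 - (-4)) × (-1.3 - 0)/(-2 - 0) = 0.877500
L_2(-1.3) = (-1.3 - (-4))/(0 - (-4)) × (-1.3 - (-2))/(0 - (-2)) = 0.236250

P(-1.3) = 15×L_0(-1.3) + (-5)×L_1(-1.3) + (-4)×L_2(-1.3)
P(-1.3) = -7.038750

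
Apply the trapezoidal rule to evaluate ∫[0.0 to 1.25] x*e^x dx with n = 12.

f(x) = x*e^x
a = 0.0, b = 1.25, n = 12
h = (b - a)/n = 0.104167

Trapezoidal rule: (h/2)[f(x₀) + 2f(x₁) + 2f(x₂) + ... + f(xₙ)]

x_0 = 0.0000, f(x_0) = 0.000000, coefficient = 1
x_1 = 0.1042, f(x_1) = 0.115603, coefficient = 2
x_2 = 0.2083, f(x_2) = 0.256588, coefficient = 2
x_3 = 0.3125, f(x_3) = 0.427137, coefficient = 2
x_4 = 0.4167, f(x_4) = 0.632040, coefficient = 2
x_5 = 0.5208, f(x_5) = 0.876786, coefficient = 2
x_6 = 0.6250, f(x_6) = 1.167654, coefficient = 2
x_7 = 0.7292, f(x_7) = 1.511819, coefficient = 2
x_8 = 0.8333, f(x_8) = 1.917480, coefficient = 2
x_9 = 0.9375, f(x_9) = 2.393990, coefficient = 2
x_10 = 1.0417, f(x_10) = 2.952017, coefficient = 2
x_11 = 1.1458, f(x_11) = 3.603716, coefficient = 2
x_12 = 1.2500, f(x_12) = 4.362929, coefficient = 1

I ≈ (0.104167/2) × 36.072589 = 1.878781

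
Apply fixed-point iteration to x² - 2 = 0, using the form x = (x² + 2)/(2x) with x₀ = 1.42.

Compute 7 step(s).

Equation: x² - 2 = 0
Fixed-point form: x = (x² + 2)/(2x)
x₀ = 1.42

x_1 = g(1.420000) = 1.414225
x_2 = g(1.414225) = 1.414214
x_3 = g(1.414214) = 1.414214
x_4 = g(1.414214) = 1.414214
x_5 = g(1.414214) = 1.414214
x_6 = g(1.414214) = 1.414214
x_7 = g(1.414214) = 1.414214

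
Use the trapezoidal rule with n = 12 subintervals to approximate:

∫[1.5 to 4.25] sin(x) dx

f(x) = sin(x)
a = 1.5, b = 4.25, n = 12
h = (b - a)/n = 0.229167

Trapezoidal rule: (h/2)[f(x₀) + 2f(x₁) + 2f(x₂) + ... + f(xₙ)]

x_0 = 1.5000, f(x_0) = 0.997495, coefficient = 1
x_1 = 1.7292, f(x_1) = 0.987486, coefficient = 2
x_2 = 1.9583, f(x_2) = 0.925843, coefficient = 2
x_3 = 2.1875, f(x_3) = 0.815789, coefficient = 2
x_4 = 2.4167, f(x_4) = 0.663080, coefficient = 2
x_5 = 2.6458, f(x_5) = 0.475700, coefficient = 2
x_6 = 2.8750, f(x_6) = 0.263446, coefficient = 2
x_7 = 3.1042, f(x_7) = 0.037417, coefficient = 2
x_8 = 3.3333, f(x_8) = -0.190568, coefficient = 2
x_9 = 3.5625, f(x_9) = -0.408589, coefficient = 2
x_10 = 3.7917, f(x_10) = -0.605245, coefficient = 2
x_11 = 4.0208, f(x_11) = -0.770255, coefficient = 2
x_12 = 4.2500, f(x_12) = -0.894989, coefficient = 1

I ≈ (0.229167/2) × 4.490713 = 0.514561
Exact value: 0.516825
Error: 0.002264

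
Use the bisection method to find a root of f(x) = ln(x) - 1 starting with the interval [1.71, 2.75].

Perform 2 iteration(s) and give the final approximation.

f(x) = ln(x) - 1
Initial interval: [1.71, 2.75]

Iteration 1:
  c_1 = (1.710000 + 2.750000)/2 = 2.230000
  f(c_1) = f(2.230000) = -0.197998
  f(a) × f(c) ≥ 0, new interval: [2.230000, 2.750000]
Iteration 2:
  c_2 = (2.230000 + 2.750000)/2 = 2.490000
  f(c_2) = f(2.490000) = -0.087717
  f(a) × f(c) ≥ 0, new interval: [2.490000, 2.750000]

After 2 iteration(s), the approximation is c_2 = 2.490000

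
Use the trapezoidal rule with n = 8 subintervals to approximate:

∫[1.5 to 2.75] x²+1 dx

f(x) = x²+1
a = 1.5, b = 2.75, n = 8
h = (b - a)/n = 0.156250

Trapezoidal rule: (h/2)[f(x₀) + 2f(x₁) + 2f(x₂) + ... + f(xₙ)]

x_0 = 1.5000, f(x_0) = 3.250000, coefficient = 1
x_1 = 1.6562, f(x_1) = 3.743164, coefficient = 2
x_2 = 1.8125, f(x_2) = 4.285156, coefficient = 2
x_3 = 1.9688, f(x_3) = 4.875977, coefficient = 2
x_4 = 2.1250, f(x_4) = 5.515625, coefficient = 2
x_5 = 2.2812, f(x_5) = 6.204102, coefficient = 2
x_6 = 2.4375, f(x_6) = 6.941406, coefficient = 2
x_7 = 2.5938, f(x_7) = 7.727539, coefficient = 2
x_8 = 2.7500, f(x_8) = 8.562500, coefficient = 1

I ≈ (0.156250/2) × 90.398438 = 7.062378
Exact value: 7.057292
Error: 0.005086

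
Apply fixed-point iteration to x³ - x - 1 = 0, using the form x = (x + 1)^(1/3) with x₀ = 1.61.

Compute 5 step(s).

Equation: x³ - x - 1 = 0
Fixed-point form: x = (x + 1)^(1/3)
x₀ = 1.61

x_1 = g(1.610000) = 1.376830
x_2 = g(1.376830) = 1.334543
x_3 = g(1.334543) = 1.326582
x_4 = g(1.326582) = 1.325072
x_5 = g(1.325072) = 1.324785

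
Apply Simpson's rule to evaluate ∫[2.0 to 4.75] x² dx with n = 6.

f(x) = x²
a = 2.0, b = 4.75, n = 6
h = (b - a)/n = 0.458333

Simpson's rule: (h/3)[f(x₀) + 4f(x₁) + 2f(x₂) + ... + f(xₙ)]

x_0 = 2.0000, f(x_0) = 4.000000, coefficient = 1
x_1 = 2.4583, f(x_1) = 6.043403, coefficient = 4
x_2 = 2.9167, f(x_2) = 8.506944, coefficient = 2
x_3 = 3.3750, f(x_3) = 11.390625, coefficient = 4
x_4 = 3.8333, f(x_4) = 14.694444, coefficient = 2
x_5 = 4.2917, f(x_5) = 18.418403, coefficient = 4
x_6 = 4.7500, f(x_6) = 22.562500, coefficient = 1

I ≈ (0.458333/3) × 216.375000 = 33.057292
Exact value: 33.057292
Error: 0.000000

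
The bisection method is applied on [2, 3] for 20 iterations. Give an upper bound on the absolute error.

Bisection error bound: |error| ≤ (b-a)/2^n
|error| ≤ (3 - 2)/2^20 = 1/2^20
|error| ≤ 0.0000009537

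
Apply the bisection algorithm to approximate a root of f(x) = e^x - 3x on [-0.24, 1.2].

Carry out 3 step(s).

f(x) = e^x - 3x
Initial interval: [-0.24, 1.2]

Iteration 1:
  c_1 = (-0.240000 + 1.200000)/2 = 0.480000
  f(c_1) = f(0.480000) = 0.176074
  f(a) × f(c) ≥ 0, new interval: [0.480000, 1.200000]
Iteration 2:
  c_2 = (0.480000 + 1.200000)/2 = 0.840000
  f(c_2) = f(0.840000) = -0.203633
  f(a) × f(c) < 0, new interval: [0.480000, 0.840000]
Iteration 3:
  c_3 = (0.480000 + 0.840000)/2 = 0.660000
  f(c_3) = f(0.660000) = -0.045208
  f(a) × f(c) < 0, new interval: [0.480000, 0.660000]

After 3 iteration(s), the approximation is c_3 = 0.660000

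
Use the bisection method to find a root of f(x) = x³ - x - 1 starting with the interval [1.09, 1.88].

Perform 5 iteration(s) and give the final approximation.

f(x) = x³ - x - 1
Initial interval: [1.09, 1.88]

Iteration 1:
  c_1 = (1.090000 + 1.880000)/2 = 1.485000
  f(c_1) = f(1.485000) = 0.789759
  f(a) × f(c) < 0, new interval: [1.090000, 1.485000]
Iteration 2:
  c_2 = (1.090000 + 1.485000)/2 = 1.287500
  f(c_2) = f(1.287500) = -0.153268
  f(a) × f(c) ≥ 0, new interval: [1.287500, 1.485000]
Iteration 3:
  c_3 = (1.287500 + 1.485000)/2 = 1.386250
  f(c_3) = f(1.386250) = 0.277691
  f(a) × f(c) < 0, new interval: [1.287500, 1.386250]
Iteration 4:
  c_4 = (1.287500 + 1.386250)/2 = 1.336875
  f(c_4) = f(1.336875) = 0.052434
  f(a) × f(c) < 0, new interval: [1.287500, 1.336875]
Iteration 5:
  c_5 = (1.287500 + 1.336875)/2 = 1.312188
  f(c_5) = f(1.312188) = -0.052816
  f(a) × f(c) ≥ 0, new interval: [1.312188, 1.336875]

After 5 iteration(s), the approximation is c_5 = 1.312188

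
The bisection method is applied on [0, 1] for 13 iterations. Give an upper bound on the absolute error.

Bisection error bound: |error| ≤ (b-a)/2^n
|error| ≤ (1 - 0)/2^13 = 1/2^13
|error| ≤ 0.0001220703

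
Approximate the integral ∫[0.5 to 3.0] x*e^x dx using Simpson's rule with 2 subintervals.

f(x) = x*e^x
a = 0.5, b = 3.0, n = 2
h = (b - a)/n = 1.250000

Simpson's rule: (h/3)[f(x₀) + 4f(x₁) + 2f(x₂) + ... + f(xₙ)]

x_0 = 0.5000, f(x_0) = 0.824361, coefficient = 1
x_1 = 1.7500, f(x_1) = 10.070555, coefficient = 4
x_2 = 3.0000, f(x_2) = 60.256611, coefficient = 1

I ≈ (1.250000/3) × 101.363190 = 42.234663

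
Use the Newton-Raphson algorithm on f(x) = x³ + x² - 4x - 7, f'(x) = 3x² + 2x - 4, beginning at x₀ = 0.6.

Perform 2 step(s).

f(x) = x³ + x² - 4x - 7
f'(x) = 3x² + 2x - 4
x₀ = 0.6

Newton-Raphson formula: x_{n+1} = x_n - f(x_n)/f'(x_n)

Iteration 1:
  f(0.600000) = -8.824000
  f'(0.600000) = -1.720000
  x_1 = 0.600000 - (-8.824000)/(-1.720000) = -4.530233
Iteration 2:
  f(-4.530233) = -61.330057
  f'(-4.530233) = 48.508556
  x_2 = -4.530233 - (-61.330057)/48.508556 = -3.265918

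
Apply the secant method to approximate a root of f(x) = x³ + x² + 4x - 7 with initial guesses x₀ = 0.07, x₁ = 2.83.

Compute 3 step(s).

f(x) = x³ + x² + 4x - 7
x₀ = 0.07, x₁ = 2.83

Secant formula: x_{n+1} = x_n - f(x_n)(x_n - x_{n-1})/(f(x_n) - f(x_{n-1}))

Iteration 1:
  f(0.070000) = -6.714757
  f(2.830000) = 34.994087
  x_2 = 2.830000 - 34.994087×(2.830000 - 0.070000)/(34.994087 - (-6.714757))
       = 0.514336
Iteration 2:
  f(2.830000) = 34.994087
  f(0.514336) = -4.542053
  x_3 = 0.514336 - (-4.542053)×(0.514336 - 2.830000)/(-4.542053 - 34.994087)
       = 0.780367
Iteration 3:
  f(0.514336) = -4.542053
  f(0.780367) = -2.794333
  x_4 = 0.780367 - (-2.794333)×(0.780367 - 0.514336)/(-2.794333 - (-4.542053))
       = 1.205711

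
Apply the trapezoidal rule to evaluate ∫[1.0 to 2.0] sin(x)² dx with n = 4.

f(x) = sin(x)²
a = 1.0, b = 2.0, n = 4
h = (b - a)/n = 0.250000

Trapezoidal rule: (h/2)[f(x₀) + 2f(x₁) + 2f(x₂) + ... + f(xₙ)]

x_0 = 1.0000, f(x_0) = 0.708073, coefficient = 1
x_1 = 1.2500, f(x_1) = 0.900572, coefficient = 2
x_2 = 1.5000, f(x_2) = 0.994996, coefficient = 2
x_3 = 1.7500, f(x_3) = 0.968228, coefficient = 2
x_4 = 2.0000, f(x_4) = 0.826822, coefficient = 1

I ≈ (0.250000/2) × 7.262488 = 0.907811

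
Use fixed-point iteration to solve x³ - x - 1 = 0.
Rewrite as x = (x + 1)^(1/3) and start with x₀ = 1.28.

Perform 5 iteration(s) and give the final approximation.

Equation: x³ - x - 1 = 0
Fixed-point form: x = (x + 1)^(1/3)
x₀ = 1.28

x_1 = g(1.280000) = 1.316169
x_2 = g(1.316169) = 1.323092
x_3 = g(1.323092) = 1.324409
x_4 = g(1.324409) = 1.324659
x_5 = g(1.324659) = 1.324707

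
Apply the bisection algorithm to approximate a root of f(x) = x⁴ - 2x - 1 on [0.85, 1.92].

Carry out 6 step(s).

f(x) = x⁴ - 2x - 1
Initial interval: [0.85, 1.92]

Iteration 1:
  c_1 = (0.850000 + 1.920000)/2 = 1.385000
  f(c_1) = f(1.385000) = -0.090413
  f(a) × f(c) ≥ 0, new interval: [1.385000, 1.920000]
Iteration 2:
  c_2 = (1.385000 + 1.920000)/2 = 1.652500
  f(c_2) = f(1.652500) = 3.152030
  f(a) × f(c) < 0, new interval: [1.385000, 1.652500]
Iteration 3:
  c_3 = (1.385000 + 1.652500)/2 = 1.518750
  f(c_3) = f(1.518750) = 1.282911
  f(a) × f(c) < 0, new interval: [1.385000, 1.518750]
Iteration 4:
  c_4 = (1.385000 + 1.518750)/2 = 1.451875
  f(c_4) = f(1.451875) = 0.539665
  f(a) × f(c) < 0, new interval: [1.385000, 1.451875]
Iteration 5:
  c_5 = (1.385000 + 1.451875)/2 = 1.418438
  f(c_5) = f(1.418438) = 0.211128
  f(a) × f(c) < 0, new interval: [1.385000, 1.418438]
Iteration 6:
  c_6 = (1.385000 + 1.418438)/2 = 1.401719
  f(c_6) = f(1.401719) = 0.057062
  f(a) × f(c) < 0, new interval: [1.385000, 1.401719]

After 6 iteration(s), the approximation is c_6 = 1.401719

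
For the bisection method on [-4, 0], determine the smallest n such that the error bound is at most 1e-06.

We need (b-a)/2^n ≤ 1e-06
(0 - (-4))/2^n ≤ 1e-06
4/2^n ≤ 1e-06
2^n ≥ 4000000
n ≥ log₂(4000000) = 21.93
n ≥ 22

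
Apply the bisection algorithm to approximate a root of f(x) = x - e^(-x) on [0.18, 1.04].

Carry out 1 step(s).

f(x) = x - e^(-x)
Initial interval: [0.18, 1.04]

Iteration 1:
  c_1 = (0.180000 + 1.040000)/2 = 0.610000
  f(c_1) = f(0.610000) = 0.066649
  f(a) × f(c) < 0, new interval: [0.180000, 0.610000]

After 1 iteration(s), the approximation is c_1 = 0.610000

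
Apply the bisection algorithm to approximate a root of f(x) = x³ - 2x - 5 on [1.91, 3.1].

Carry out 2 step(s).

f(x) = x³ - 2x - 5
Initial interval: [1.91, 3.1]

Iteration 1:
  c_1 = (1.910000 + 3.100000)/2 = 2.505000
  f(c_1) = f(2.505000) = 5.708938
  f(a) × f(c) < 0, new interval: [1.910000, 2.505000]
Iteration 2:
  c_2 = (1.910000 + 2.505000)/2 = 2.207500
  f(c_2) = f(2.207500) = 1.342272
  f(a) × f(c) < 0, new interval: [1.910000, 2.207500]

After 2 iteration(s), the approximation is c_2 = 2.207500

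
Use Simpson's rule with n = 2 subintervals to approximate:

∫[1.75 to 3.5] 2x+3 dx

f(x) = 2x+3
a = 1.75, b = 3.5, n = 2
h = (b - a)/n = 0.875000

Simpson's rule: (h/3)[f(x₀) + 4f(x₁) + 2f(x₂) + ... + f(xₙ)]

x_0 = 1.7500, f(x_0) = 6.500000, coefficient = 1
x_1 = 2.6250, f(x_1) = 8.250000, coefficient = 4
x_2 = 3.5000, f(x_2) = 10.000000, coefficient = 1

I ≈ (0.875000/3) × 49.500000 = 14.437500
Exact value: 14.437500
Error: 0.000000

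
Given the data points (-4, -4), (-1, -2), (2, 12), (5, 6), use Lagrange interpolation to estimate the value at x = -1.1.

Lagrange interpolation formula:
P(x) = Σ yᵢ × Lᵢ(x)
where Lᵢ(x) = Π_{j≠i} (x - xⱼ)/(xᵢ - xⱼ)

L_0(-1.1) = (-1.1 - (-1))/(-4 - (-1)) × (-1.1 - 2)/(-4 - 2) × (-1.1 - 5)/(-4 - 5) = 0.011673
L_1(-1.1) = (-1.1 - (-4))/(-1 - (-4)) × (-1.1 - 2)/(-1 - 2) × (-1.1 - 5)/(-1 - 5) = 1.015537
L_2(-1.1) = (-1.1 - (-4))/(2 - (-4)) × (-1.1 - (-1))/(2 - (-1)) × (-1.1 - 5)/(2 - 5) = -0.032759
L_3(-1.1) = (-1.1 - (-4))/(5 - (-4)) × (-1.1 - (-1))/(5 - (-1)) × (-1.1 - 2)/(5 - 2) = 0.005549

P(-1.1) = (-4)×L_0(-1.1) + (-2)×L_1(-1.1) + 12×L_2(-1.1) + 6×L_3(-1.1)
P(-1.1) = -2.437580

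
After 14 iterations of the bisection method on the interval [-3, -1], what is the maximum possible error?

Bisection error bound: |error| ≤ (b-a)/2^n
|error| ≤ (-1 - (-3))/2^14 = 2/2^14
|error| ≤ 0.0001220703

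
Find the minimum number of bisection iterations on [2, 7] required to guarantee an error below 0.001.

We need (b-a)/2^n ≤ 0.001
(7 - 2)/2^n ≤ 0.001
5/2^n ≤ 0.001
2^n ≥ 5000
n ≥ log₂(5000) = 12.29
n ≥ 13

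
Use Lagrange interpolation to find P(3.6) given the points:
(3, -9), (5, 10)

Lagrange interpolation formula:
P(x) = Σ yᵢ × Lᵢ(x)
where Lᵢ(x) = Π_{j≠i} (x - xⱼ)/(xᵢ - xⱼ)

L_0(3.6) = (3.6 - 5)/(3 - 5) = 0.700000
L_1(3.6) = (3.6 - 3)/(5 - 3) = 0.300000

P(3.6) = (-9)×L_0(3.6) + 10×L_1(3.6)
P(3.6) = -3.300000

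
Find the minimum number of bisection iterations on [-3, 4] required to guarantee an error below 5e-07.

We need (b-a)/2^n ≤ 5e-07
(4 - (-3))/2^n ≤ 5e-07
7/2^n ≤ 5e-07
2^n ≥ 14000000
n ≥ log₂(14000000) = 23.74
n ≥ 24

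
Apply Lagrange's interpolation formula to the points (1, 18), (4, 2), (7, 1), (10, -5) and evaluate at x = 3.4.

Lagrange interpolation formula:
P(x) = Σ yᵢ × Lᵢ(x)
where Lᵢ(x) = Π_{j≠i} (x - xⱼ)/(xᵢ - xⱼ)

L_0(3.4) = (3.4 - 4)/(1 - 4) × (3.4 - 7)/(1 - 7) × (3.4 - 10)/(1 - 10) = 0.088000
L_1(3.4) = (3.4 - 1)/(4 - 1) × (3.4 - 7)/(4 - 7) × (3.4 - 10)/(4 - 10) = 1.056000
L_2(3.4) = (3.4 - 1)/(7 - 1) × (3.4 - 4)/(7 - 4) × (3.4 - 10)/(7 - 10) = -0.176000
L_3(3.4) = (3.4 - 1)/(10 - 1) × (3.4 - 4)/(10 - 4) × (3.4 - 7)/(10 - 7) = 0.032000

P(3.4) = 18×L_0(3.4) + 2×L_1(3.4) + 1×L_2(3.4) + (-5)×L_3(3.4)
P(3.4) = 3.360000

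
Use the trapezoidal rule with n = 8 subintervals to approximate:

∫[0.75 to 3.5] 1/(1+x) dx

f(x) = 1/(1+x)
a = 0.75, b = 3.5, n = 8
h = (b - a)/n = 0.343750

Trapezoidal rule: (h/2)[f(x₀) + 2f(x₁) + 2f(x₂) + ... + f(xₙ)]

x_0 = 0.7500, f(x_0) = 0.571429, coefficient = 1
x_1 = 1.0938, f(x_1) = 0.477612, coefficient = 2
x_2 = 1.4375, f(x_2) = 0.410256, coefficient = 2
x_3 = 1.7812, f(x_3) = 0.359551, coefficient = 2
x_4 = 2.1250, f(x_4) = 0.320000, coefficient = 2
x_5 = 2.4688, f(x_5) = 0.288288, coefficient = 2
x_6 = 2.8125, f(x_6) = 0.262295, coefficient = 2
x_7 = 3.1562, f(x_7) = 0.240602, coefficient = 2
x_8 = 3.5000, f(x_8) = 0.222222, coefficient = 1

I ≈ (0.343750/2) × 5.510858 = 0.947179
Exact value: 0.944462
Error: 0.002717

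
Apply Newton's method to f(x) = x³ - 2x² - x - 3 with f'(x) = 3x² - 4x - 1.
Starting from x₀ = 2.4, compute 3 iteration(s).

f(x) = x³ - 2x² - x - 3
f'(x) = 3x² - 4x - 1
x₀ = 2.4

Newton-Raphson formula: x_{n+1} = x_n - f(x_n)/f'(x_n)

Iteration 1:
  f(2.400000) = -3.096000
  f'(2.400000) = 6.680000
  x_1 = 2.400000 - (-3.096000)/6.680000 = 2.863473
Iteration 2:
  f(2.863473) = 1.216555
  f'(2.863473) = 12.144542
  x_2 = 2.863473 - 1.216555/12.144542 = 2.763300
Iteration 3:
  f(2.763300) = 0.065127
  f'(2.763300) = 10.854281
  x_3 = 2.763300 - 0.065127/10.854281 = 2.757300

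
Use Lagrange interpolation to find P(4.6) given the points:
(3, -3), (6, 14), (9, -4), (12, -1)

Lagrange interpolation formula:
P(x) = Σ yᵢ × Lᵢ(x)
where Lᵢ(x) = Π_{j≠i} (x - xⱼ)/(xᵢ - xⱼ)

L_0(4.6) = (4.6 - 6)/(3 - 6) × (4.6 - 9)/(3 - 9) × (4.6 - 12)/(3 - 12) = 0.281383
L_1(4.6) = (4.6 - 3)/(6 - 3) × (4.6 - 9)/(6 - 9) × (4.6 - 12)/(6 - 12) = 0.964741
L_2(4.6) = (4.6 - 3)/(9 - 3) × (4.6 - 6)/(9 - 6) × (4.6 - 12)/(9 - 12) = -0.306963
L_3(4.6) = (4.6 - 3)/(12 - 3) × (4.6 - 6)/(12 - 6) × (4.6 - 9)/(12 - 9) = 0.060840

P(4.6) = (-3)×L_0(4.6) + 14×L_1(4.6) + (-4)×L_2(4.6) + (-1)×L_3(4.6)
P(4.6) = 13.829235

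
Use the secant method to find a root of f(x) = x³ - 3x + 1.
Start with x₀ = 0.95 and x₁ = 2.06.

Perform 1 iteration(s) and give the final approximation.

f(x) = x³ - 3x + 1
x₀ = 0.95, x₁ = 2.06

Secant formula: x_{n+1} = x_n - f(x_n)(x_n - x_{n-1})/(f(x_n) - f(x_{n-1}))

Iteration 1:
  f(0.950000) = -0.992625
  f(2.060000) = 3.561816
  x_2 = 2.060000 - 3.561816×(2.060000 - 0.950000)/(3.561816 - (-0.992625))
       = 1.191921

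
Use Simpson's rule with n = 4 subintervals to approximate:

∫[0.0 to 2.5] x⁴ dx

f(x) = x⁴
a = 0.0, b = 2.5, n = 4
h = (b - a)/n = 0.625000

Simpson's rule: (h/3)[f(x₀) + 4f(x₁) + 2f(x₂) + ... + f(xₙ)]

x_0 = 0.0000, f(x_0) = 0.000000, coefficient = 1
x_1 = 0.6250, f(x_1) = 0.152588, coefficient = 4
x_2 = 1.2500, f(x_2) = 2.441406, coefficient = 2
x_3 = 1.8750, f(x_3) = 12.359619, coefficient = 4
x_4 = 2.5000, f(x_4) = 39.062500, coefficient = 1

I ≈ (0.625000/3) × 93.994141 = 19.582113
Exact value: 19.531250
Error: 0.050863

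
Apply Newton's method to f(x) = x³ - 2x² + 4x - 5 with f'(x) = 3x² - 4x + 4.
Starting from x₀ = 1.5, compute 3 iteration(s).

f(x) = x³ - 2x² + 4x - 5
f'(x) = 3x² - 4x + 4
x₀ = 1.5

Newton-Raphson formula: x_{n+1} = x_n - f(x_n)/f'(x_n)

Iteration 1:
  f(1.500000) = -0.125000
  f'(1.500000) = 4.750000
  x_1 = 1.500000 - (-0.125000)/4.750000 = 1.526316
Iteration 2:
  f(1.526316) = 0.001750
  f'(1.526316) = 4.883657
  x_2 = 1.526316 - 0.001750/4.883657 = 1.525958
Iteration 3:
  f(1.525958) = 0.000000
  f'(1.525958) = 4.881809
  x_3 = 1.525958 - 0.000000/4.881809 = 1.525957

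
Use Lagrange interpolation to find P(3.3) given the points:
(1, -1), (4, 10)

Lagrange interpolation formula:
P(x) = Σ yᵢ × Lᵢ(x)
where Lᵢ(x) = Π_{j≠i} (x - xⱼ)/(xᵢ - xⱼ)

L_0(3.3) = (3.3 - 4)/(1 - 4) = 0.233333
L_1(3.3) = (3.3 - 1)/(4 - 1) = 0.766667

P(3.3) = (-1)×L_0(3.3) + 10×L_1(3.3)
P(3.3) = 7.433333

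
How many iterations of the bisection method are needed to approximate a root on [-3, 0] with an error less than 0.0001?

We need (b-a)/2^n ≤ 0.0001
(0 - (-3))/2^n ≤ 0.0001
3/2^n ≤ 0.0001
2^n ≥ 30000
n ≥ log₂(30000) = 14.87
n ≥ 15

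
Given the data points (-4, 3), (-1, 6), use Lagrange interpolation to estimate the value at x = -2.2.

Lagrange interpolation formula:
P(x) = Σ yᵢ × Lᵢ(x)
where Lᵢ(x) = Π_{j≠i} (x - xⱼ)/(xᵢ - xⱼ)

L_0(-2.2) = (-2.2 - (-1))/(-4 - (-1)) = 0.400000
L_1(-2.2) = (-2.2 - (-4))/(-1 - (-4)) = 0.600000

P(-2.2) = 3×L_0(-2.2) + 6×L_1(-2.2)
P(-2.2) = 4.800000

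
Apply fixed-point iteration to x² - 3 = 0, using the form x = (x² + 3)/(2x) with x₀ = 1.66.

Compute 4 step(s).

Equation: x² - 3 = 0
Fixed-point form: x = (x² + 3)/(2x)
x₀ = 1.66

x_1 = g(1.660000) = 1.733614
x_2 = g(1.733614) = 1.732052
x_3 = g(1.732052) = 1.732051
x_4 = g(1.732051) = 1.732051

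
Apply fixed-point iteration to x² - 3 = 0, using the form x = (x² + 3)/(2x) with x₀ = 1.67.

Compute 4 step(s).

Equation: x² - 3 = 0
Fixed-point form: x = (x² + 3)/(2x)
x₀ = 1.67

x_1 = g(1.670000) = 1.733204
x_2 = g(1.733204) = 1.732051
x_3 = g(1.732051) = 1.732051
x_4 = g(1.732051) = 1.732051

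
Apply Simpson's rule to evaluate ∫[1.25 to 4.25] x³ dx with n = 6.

f(x) = x³
a = 1.25, b = 4.25, n = 6
h = (b - a)/n = 0.500000

Simpson's rule: (h/3)[f(x₀) + 4f(x₁) + 2f(x₂) + ... + f(xₙ)]

x_0 = 1.2500, f(x_0) = 1.953125, coefficient = 1
x_1 = 1.7500, f(x_1) = 5.359375, coefficient = 4
x_2 = 2.2500, f(x_2) = 11.390625, coefficient = 2
x_3 = 2.7500, f(x_3) = 20.796875, coefficient = 4
x_4 = 3.2500, f(x_4) = 34.328125, coefficient = 2
x_5 = 3.7500, f(x_5) = 52.734375, coefficient = 4
x_6 = 4.2500, f(x_6) = 76.765625, coefficient = 1

I ≈ (0.500000/3) × 485.718750 = 80.953125
Exact value: 80.953125
Error: 0.000000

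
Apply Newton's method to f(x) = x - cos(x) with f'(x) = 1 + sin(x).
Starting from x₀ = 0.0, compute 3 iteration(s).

f(x) = x - cos(x)
f'(x) = 1 + sin(x)
x₀ = 0.0

Newton-Raphson formula: x_{n+1} = x_n - f(x_n)/f'(x_n)

Iteration 1:
  f(0.000000) = -1.000000
  f'(0.000000) = 1.000000
  x_1 = 0.000000 - (-1.000000)/1.000000 = 1.000000
Iteration 2:
  f(1.000000) = 0.459698
  f'(1.000000) = 1.841471
  x_2 = 1.000000 - 0.459698/1.841471 = 0.750364
Iteration 3:
  f(0.750364) = 0.018923
  f'(0.750364) = 1.681905
  x_3 = 0.750364 - 0.018923/1.681905 = 0.739113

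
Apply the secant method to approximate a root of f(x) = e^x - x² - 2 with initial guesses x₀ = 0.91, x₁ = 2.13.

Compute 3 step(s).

f(x) = e^x - x² - 2
x₀ = 0.91, x₁ = 2.13

Secant formula: x_{n+1} = x_n - f(x_n)(x_n - x_{n-1})/(f(x_n) - f(x_{n-1}))

Iteration 1:
  f(0.910000) = -0.343777
  f(2.130000) = 1.877967
  x_2 = 2.130000 - 1.877967×(2.130000 - 0.910000)/(1.877967 - (-0.343777))
       = 1.098774
Iteration 2:
  f(2.130000) = 1.877967
  f(1.098774) = -0.206819
  x_3 = 1.098774 - (-0.206819)×(1.098774 - 2.130000)/(-0.206819 - 1.877967)
       = 1.201076
Iteration 3:
  f(1.098774) = -0.206819
  f(1.201076) = -0.118892
  x_4 = 1.201076 - (-0.118892)×(1.201076 - 1.098774)/(-0.118892 - (-0.206819))
       = 1.339406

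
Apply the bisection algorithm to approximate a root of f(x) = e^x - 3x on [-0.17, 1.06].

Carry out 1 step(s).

f(x) = e^x - 3x
Initial interval: [-0.17, 1.06]

Iteration 1:
  c_1 = (-0.170000 + 1.060000)/2 = 0.445000
  f(c_1) = f(0.445000) = 0.225490
  f(a) × f(c) ≥ 0, new interval: [0.445000, 1.060000]

After 1 iteration(s), the approximation is c_1 = 0.445000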